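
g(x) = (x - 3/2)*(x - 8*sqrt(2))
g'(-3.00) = -18.81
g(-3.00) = 64.41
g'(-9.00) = -30.81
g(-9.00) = 213.29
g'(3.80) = -5.21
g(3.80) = -17.28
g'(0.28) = -12.25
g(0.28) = 13.46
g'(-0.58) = -13.97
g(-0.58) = 24.74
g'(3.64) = -5.53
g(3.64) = -16.42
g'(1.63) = -9.55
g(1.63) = -1.26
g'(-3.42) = -19.65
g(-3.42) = 72.49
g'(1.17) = -10.47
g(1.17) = 3.35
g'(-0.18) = -13.17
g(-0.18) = 19.31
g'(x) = 2*x - 8*sqrt(2) - 3/2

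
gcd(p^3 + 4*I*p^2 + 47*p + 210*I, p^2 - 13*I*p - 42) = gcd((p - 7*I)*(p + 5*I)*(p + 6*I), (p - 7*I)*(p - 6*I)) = p - 7*I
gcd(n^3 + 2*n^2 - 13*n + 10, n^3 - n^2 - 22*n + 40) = n^2 + 3*n - 10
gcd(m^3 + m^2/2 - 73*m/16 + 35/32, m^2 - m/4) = m - 1/4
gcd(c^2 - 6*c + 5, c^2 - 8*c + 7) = c - 1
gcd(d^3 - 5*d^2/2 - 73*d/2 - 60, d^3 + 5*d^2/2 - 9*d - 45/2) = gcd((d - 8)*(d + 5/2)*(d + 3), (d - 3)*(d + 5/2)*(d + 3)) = d^2 + 11*d/2 + 15/2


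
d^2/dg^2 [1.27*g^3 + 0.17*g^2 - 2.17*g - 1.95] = 7.62*g + 0.34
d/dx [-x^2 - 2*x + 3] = -2*x - 2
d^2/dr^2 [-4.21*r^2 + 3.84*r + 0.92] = -8.42000000000000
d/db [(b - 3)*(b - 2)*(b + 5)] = 3*b^2 - 19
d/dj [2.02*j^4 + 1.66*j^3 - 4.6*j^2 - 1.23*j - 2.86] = 8.08*j^3 + 4.98*j^2 - 9.2*j - 1.23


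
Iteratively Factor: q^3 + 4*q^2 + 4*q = (q + 2)*(q^2 + 2*q) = q*(q + 2)*(q + 2)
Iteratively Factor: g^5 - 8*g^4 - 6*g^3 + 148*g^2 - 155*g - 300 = (g - 5)*(g^4 - 3*g^3 - 21*g^2 + 43*g + 60) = (g - 5)*(g + 4)*(g^3 - 7*g^2 + 7*g + 15) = (g - 5)^2*(g + 4)*(g^2 - 2*g - 3) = (g - 5)^2*(g + 1)*(g + 4)*(g - 3)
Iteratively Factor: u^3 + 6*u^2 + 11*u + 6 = (u + 3)*(u^2 + 3*u + 2) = (u + 2)*(u + 3)*(u + 1)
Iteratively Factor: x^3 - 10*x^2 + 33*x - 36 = (x - 3)*(x^2 - 7*x + 12) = (x - 4)*(x - 3)*(x - 3)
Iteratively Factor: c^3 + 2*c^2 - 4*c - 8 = (c + 2)*(c^2 - 4) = (c + 2)^2*(c - 2)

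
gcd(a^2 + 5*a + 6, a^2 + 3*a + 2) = a + 2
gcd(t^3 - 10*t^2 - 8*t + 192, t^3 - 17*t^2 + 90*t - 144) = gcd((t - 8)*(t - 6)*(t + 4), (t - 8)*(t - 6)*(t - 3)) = t^2 - 14*t + 48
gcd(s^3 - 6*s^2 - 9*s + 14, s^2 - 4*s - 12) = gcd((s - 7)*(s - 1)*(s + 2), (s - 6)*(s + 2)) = s + 2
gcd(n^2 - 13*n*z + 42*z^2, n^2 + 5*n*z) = 1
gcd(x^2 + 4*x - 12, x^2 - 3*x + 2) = x - 2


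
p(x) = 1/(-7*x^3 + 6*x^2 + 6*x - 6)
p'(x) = (21*x^2 - 12*x - 6)/(-7*x^3 + 6*x^2 + 6*x - 6)^2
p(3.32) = -0.01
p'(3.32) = 0.01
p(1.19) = -0.46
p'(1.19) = 2.03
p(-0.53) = -0.15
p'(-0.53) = 0.15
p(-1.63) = 0.03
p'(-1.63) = 0.07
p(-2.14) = 0.01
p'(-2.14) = 0.02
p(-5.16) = 0.00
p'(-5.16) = 0.00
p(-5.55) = 0.00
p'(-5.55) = 0.00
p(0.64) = -0.65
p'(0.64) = -2.15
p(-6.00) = 0.00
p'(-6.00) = 0.00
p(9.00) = 0.00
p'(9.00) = 0.00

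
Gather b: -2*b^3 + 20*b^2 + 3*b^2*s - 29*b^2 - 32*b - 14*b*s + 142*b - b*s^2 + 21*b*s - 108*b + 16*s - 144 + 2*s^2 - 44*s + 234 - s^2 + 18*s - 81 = -2*b^3 + b^2*(3*s - 9) + b*(-s^2 + 7*s + 2) + s^2 - 10*s + 9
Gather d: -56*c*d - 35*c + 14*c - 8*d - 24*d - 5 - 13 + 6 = -21*c + d*(-56*c - 32) - 12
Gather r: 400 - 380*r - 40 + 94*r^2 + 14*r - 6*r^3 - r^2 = -6*r^3 + 93*r^2 - 366*r + 360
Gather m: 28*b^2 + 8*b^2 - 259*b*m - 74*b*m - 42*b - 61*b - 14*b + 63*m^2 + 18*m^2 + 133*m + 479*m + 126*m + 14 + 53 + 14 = 36*b^2 - 117*b + 81*m^2 + m*(738 - 333*b) + 81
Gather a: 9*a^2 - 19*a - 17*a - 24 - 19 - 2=9*a^2 - 36*a - 45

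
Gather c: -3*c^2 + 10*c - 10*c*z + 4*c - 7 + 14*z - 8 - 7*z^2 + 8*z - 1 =-3*c^2 + c*(14 - 10*z) - 7*z^2 + 22*z - 16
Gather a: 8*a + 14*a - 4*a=18*a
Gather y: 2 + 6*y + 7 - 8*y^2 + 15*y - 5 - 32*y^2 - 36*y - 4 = -40*y^2 - 15*y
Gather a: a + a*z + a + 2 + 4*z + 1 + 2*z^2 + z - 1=a*(z + 2) + 2*z^2 + 5*z + 2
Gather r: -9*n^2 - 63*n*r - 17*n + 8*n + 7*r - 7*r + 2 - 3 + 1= -9*n^2 - 63*n*r - 9*n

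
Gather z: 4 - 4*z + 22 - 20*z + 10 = 36 - 24*z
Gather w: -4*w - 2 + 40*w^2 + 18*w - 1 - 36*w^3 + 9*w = -36*w^3 + 40*w^2 + 23*w - 3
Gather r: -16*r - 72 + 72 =-16*r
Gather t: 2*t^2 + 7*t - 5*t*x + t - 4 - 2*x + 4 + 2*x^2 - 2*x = 2*t^2 + t*(8 - 5*x) + 2*x^2 - 4*x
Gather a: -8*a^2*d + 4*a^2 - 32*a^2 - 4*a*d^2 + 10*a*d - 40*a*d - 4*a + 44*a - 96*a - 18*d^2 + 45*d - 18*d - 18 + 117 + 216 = a^2*(-8*d - 28) + a*(-4*d^2 - 30*d - 56) - 18*d^2 + 27*d + 315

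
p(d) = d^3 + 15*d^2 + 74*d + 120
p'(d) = 3*d^2 + 30*d + 74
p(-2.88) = 7.41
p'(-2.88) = 12.48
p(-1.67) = 33.60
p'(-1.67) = 32.27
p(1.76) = 302.16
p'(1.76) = 136.09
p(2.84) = 474.05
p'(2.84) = 183.40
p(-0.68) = 76.30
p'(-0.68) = 54.99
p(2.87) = 479.57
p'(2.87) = 184.81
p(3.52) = 609.95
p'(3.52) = 216.77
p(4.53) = 855.99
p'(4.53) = 271.46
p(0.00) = 120.00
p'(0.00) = 74.00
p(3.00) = 504.00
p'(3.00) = 191.00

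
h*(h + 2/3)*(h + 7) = h^3 + 23*h^2/3 + 14*h/3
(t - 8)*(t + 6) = t^2 - 2*t - 48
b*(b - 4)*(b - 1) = b^3 - 5*b^2 + 4*b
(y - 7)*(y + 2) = y^2 - 5*y - 14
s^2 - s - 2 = (s - 2)*(s + 1)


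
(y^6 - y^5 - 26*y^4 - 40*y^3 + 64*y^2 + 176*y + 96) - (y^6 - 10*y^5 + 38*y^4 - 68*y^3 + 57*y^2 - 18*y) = 9*y^5 - 64*y^4 + 28*y^3 + 7*y^2 + 194*y + 96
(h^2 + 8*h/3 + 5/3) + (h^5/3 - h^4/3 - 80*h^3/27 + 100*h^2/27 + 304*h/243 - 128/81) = h^5/3 - h^4/3 - 80*h^3/27 + 127*h^2/27 + 952*h/243 + 7/81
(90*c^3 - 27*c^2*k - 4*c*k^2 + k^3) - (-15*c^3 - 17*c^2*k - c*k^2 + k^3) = 105*c^3 - 10*c^2*k - 3*c*k^2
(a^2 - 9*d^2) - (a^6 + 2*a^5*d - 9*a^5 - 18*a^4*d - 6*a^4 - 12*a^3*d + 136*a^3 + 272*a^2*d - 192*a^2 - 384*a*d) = -a^6 - 2*a^5*d + 9*a^5 + 18*a^4*d + 6*a^4 + 12*a^3*d - 136*a^3 - 272*a^2*d + 193*a^2 + 384*a*d - 9*d^2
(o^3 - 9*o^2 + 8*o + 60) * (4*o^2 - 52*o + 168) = 4*o^5 - 88*o^4 + 668*o^3 - 1688*o^2 - 1776*o + 10080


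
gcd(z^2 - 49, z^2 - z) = 1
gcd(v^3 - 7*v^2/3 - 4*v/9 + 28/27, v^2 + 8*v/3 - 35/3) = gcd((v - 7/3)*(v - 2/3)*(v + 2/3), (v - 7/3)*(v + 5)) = v - 7/3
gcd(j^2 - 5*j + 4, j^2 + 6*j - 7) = j - 1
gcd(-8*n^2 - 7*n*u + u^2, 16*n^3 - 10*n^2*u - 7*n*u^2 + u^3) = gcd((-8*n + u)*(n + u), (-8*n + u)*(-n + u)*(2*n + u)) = -8*n + u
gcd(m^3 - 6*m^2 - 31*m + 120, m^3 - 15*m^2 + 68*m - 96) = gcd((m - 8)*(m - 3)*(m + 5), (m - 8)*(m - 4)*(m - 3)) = m^2 - 11*m + 24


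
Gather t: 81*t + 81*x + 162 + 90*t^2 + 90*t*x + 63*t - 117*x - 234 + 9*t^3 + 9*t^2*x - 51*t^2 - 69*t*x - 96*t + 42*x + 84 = 9*t^3 + t^2*(9*x + 39) + t*(21*x + 48) + 6*x + 12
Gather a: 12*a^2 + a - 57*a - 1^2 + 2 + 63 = 12*a^2 - 56*a + 64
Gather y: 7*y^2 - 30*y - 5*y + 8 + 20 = 7*y^2 - 35*y + 28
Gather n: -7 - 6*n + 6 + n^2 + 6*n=n^2 - 1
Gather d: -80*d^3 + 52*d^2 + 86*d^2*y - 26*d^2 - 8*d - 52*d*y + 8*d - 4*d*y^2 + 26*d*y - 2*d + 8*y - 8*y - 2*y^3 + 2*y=-80*d^3 + d^2*(86*y + 26) + d*(-4*y^2 - 26*y - 2) - 2*y^3 + 2*y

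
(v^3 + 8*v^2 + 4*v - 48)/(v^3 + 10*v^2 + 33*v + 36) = (v^2 + 4*v - 12)/(v^2 + 6*v + 9)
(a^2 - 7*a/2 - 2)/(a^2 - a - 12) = (a + 1/2)/(a + 3)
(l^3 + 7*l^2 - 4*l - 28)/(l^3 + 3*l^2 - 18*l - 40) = (l^2 + 5*l - 14)/(l^2 + l - 20)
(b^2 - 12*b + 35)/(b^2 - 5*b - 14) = (b - 5)/(b + 2)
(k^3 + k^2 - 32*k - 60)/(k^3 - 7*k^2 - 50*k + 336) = (k^2 + 7*k + 10)/(k^2 - k - 56)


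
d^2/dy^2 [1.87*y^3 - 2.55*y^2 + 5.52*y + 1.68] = 11.22*y - 5.1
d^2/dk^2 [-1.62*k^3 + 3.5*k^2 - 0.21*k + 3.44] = 7.0 - 9.72*k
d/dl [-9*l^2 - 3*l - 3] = -18*l - 3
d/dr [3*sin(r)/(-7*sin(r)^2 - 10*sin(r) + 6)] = 3*(7*sin(r)^2 + 6)*cos(r)/(7*sin(r)^2 + 10*sin(r) - 6)^2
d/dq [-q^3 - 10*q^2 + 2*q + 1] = -3*q^2 - 20*q + 2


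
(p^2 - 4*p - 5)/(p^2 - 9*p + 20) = (p + 1)/(p - 4)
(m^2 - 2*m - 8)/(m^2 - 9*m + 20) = (m + 2)/(m - 5)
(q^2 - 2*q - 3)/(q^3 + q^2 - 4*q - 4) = (q - 3)/(q^2 - 4)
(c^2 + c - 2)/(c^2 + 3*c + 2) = (c - 1)/(c + 1)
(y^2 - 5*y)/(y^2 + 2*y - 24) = y*(y - 5)/(y^2 + 2*y - 24)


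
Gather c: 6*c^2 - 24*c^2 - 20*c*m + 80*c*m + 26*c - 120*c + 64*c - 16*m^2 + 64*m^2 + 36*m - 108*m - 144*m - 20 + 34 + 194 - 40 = -18*c^2 + c*(60*m - 30) + 48*m^2 - 216*m + 168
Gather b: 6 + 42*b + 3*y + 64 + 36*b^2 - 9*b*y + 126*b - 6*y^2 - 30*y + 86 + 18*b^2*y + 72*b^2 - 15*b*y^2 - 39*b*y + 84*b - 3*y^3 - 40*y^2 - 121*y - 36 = b^2*(18*y + 108) + b*(-15*y^2 - 48*y + 252) - 3*y^3 - 46*y^2 - 148*y + 120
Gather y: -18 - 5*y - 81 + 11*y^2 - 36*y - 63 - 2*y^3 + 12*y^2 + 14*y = -2*y^3 + 23*y^2 - 27*y - 162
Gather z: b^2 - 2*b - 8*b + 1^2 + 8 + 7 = b^2 - 10*b + 16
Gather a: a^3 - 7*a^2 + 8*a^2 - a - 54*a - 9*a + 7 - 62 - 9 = a^3 + a^2 - 64*a - 64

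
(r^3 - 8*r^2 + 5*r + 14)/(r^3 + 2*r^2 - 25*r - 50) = (r^3 - 8*r^2 + 5*r + 14)/(r^3 + 2*r^2 - 25*r - 50)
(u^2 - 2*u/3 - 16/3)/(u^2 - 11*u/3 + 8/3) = (u + 2)/(u - 1)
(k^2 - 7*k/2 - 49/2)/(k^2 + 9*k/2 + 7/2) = (k - 7)/(k + 1)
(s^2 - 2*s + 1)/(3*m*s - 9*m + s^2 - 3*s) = (s^2 - 2*s + 1)/(3*m*s - 9*m + s^2 - 3*s)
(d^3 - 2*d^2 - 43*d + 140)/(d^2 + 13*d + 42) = (d^2 - 9*d + 20)/(d + 6)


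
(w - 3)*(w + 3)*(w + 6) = w^3 + 6*w^2 - 9*w - 54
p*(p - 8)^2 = p^3 - 16*p^2 + 64*p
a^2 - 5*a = a*(a - 5)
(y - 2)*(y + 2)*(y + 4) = y^3 + 4*y^2 - 4*y - 16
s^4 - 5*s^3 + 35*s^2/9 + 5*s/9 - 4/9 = (s - 4)*(s - 1)*(s - 1/3)*(s + 1/3)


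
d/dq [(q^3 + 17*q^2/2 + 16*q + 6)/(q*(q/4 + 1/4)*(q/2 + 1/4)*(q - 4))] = 8*(-q^4 - 16*q^3 - 16*q^2 + 72*q + 48)/(q^2*(q^4 - 6*q^3 + q^2 + 24*q + 16))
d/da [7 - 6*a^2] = -12*a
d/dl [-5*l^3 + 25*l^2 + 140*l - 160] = -15*l^2 + 50*l + 140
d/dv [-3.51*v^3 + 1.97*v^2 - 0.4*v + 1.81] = -10.53*v^2 + 3.94*v - 0.4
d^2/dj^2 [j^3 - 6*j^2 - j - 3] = 6*j - 12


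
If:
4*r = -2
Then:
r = -1/2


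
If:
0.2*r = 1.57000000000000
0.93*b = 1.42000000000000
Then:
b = 1.53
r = 7.85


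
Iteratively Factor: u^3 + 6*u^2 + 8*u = (u)*(u^2 + 6*u + 8) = u*(u + 4)*(u + 2)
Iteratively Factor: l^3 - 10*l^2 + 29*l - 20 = (l - 4)*(l^2 - 6*l + 5) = (l - 5)*(l - 4)*(l - 1)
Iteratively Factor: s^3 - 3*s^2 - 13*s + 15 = (s + 3)*(s^2 - 6*s + 5) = (s - 5)*(s + 3)*(s - 1)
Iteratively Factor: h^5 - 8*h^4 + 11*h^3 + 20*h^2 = (h)*(h^4 - 8*h^3 + 11*h^2 + 20*h) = h*(h - 4)*(h^3 - 4*h^2 - 5*h) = h*(h - 5)*(h - 4)*(h^2 + h) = h*(h - 5)*(h - 4)*(h + 1)*(h)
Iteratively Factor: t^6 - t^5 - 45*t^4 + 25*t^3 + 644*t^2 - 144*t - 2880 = (t + 4)*(t^5 - 5*t^4 - 25*t^3 + 125*t^2 + 144*t - 720) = (t - 4)*(t + 4)*(t^4 - t^3 - 29*t^2 + 9*t + 180) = (t - 5)*(t - 4)*(t + 4)*(t^3 + 4*t^2 - 9*t - 36) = (t - 5)*(t - 4)*(t - 3)*(t + 4)*(t^2 + 7*t + 12) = (t - 5)*(t - 4)*(t - 3)*(t + 3)*(t + 4)*(t + 4)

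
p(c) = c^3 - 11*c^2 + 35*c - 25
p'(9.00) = 80.00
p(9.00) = 128.00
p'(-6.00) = 275.00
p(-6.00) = -847.00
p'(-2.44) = 106.54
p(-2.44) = -190.42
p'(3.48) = -5.23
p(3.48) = 5.73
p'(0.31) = 28.47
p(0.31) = -15.18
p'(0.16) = 31.56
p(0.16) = -19.68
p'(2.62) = -2.05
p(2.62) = 9.18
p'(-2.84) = 121.68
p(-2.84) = -236.03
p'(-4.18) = 179.38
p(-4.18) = -436.53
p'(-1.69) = 80.75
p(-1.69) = -120.39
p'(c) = 3*c^2 - 22*c + 35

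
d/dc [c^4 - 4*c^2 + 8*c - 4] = 4*c^3 - 8*c + 8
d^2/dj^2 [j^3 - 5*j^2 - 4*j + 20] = 6*j - 10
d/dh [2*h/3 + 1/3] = 2/3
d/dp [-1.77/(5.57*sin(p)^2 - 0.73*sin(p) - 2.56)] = (19.7178*sin(p) - 1.2921)*cos(p)/(-5.57*sin(p)^2 + 0.73*sin(p) + 2.56)^2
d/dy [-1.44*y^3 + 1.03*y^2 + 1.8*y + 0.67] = -4.32*y^2 + 2.06*y + 1.8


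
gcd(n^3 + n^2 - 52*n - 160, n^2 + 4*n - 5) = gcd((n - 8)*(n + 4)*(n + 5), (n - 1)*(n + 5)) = n + 5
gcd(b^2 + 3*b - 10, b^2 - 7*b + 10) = b - 2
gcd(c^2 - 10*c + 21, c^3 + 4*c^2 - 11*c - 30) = c - 3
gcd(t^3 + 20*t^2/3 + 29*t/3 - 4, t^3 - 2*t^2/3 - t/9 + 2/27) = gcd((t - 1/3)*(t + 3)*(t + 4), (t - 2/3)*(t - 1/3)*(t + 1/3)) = t - 1/3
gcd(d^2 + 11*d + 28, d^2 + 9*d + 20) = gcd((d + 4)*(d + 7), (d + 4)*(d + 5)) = d + 4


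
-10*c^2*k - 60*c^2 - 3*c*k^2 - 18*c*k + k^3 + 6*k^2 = (-5*c + k)*(2*c + k)*(k + 6)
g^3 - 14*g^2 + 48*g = g*(g - 8)*(g - 6)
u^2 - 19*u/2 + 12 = (u - 8)*(u - 3/2)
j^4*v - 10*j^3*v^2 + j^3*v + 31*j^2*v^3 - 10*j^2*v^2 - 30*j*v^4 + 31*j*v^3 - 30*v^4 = (j - 5*v)*(j - 3*v)*(j - 2*v)*(j*v + v)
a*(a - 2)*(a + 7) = a^3 + 5*a^2 - 14*a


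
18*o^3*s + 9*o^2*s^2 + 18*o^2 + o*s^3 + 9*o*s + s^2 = (3*o + s)*(6*o + s)*(o*s + 1)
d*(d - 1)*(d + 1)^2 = d^4 + d^3 - d^2 - d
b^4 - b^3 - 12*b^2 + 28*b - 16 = (b - 2)^2*(b - 1)*(b + 4)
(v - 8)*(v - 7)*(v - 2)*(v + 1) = v^4 - 16*v^3 + 69*v^2 - 26*v - 112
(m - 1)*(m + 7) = m^2 + 6*m - 7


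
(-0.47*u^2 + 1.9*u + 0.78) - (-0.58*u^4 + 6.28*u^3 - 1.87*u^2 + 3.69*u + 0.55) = 0.58*u^4 - 6.28*u^3 + 1.4*u^2 - 1.79*u + 0.23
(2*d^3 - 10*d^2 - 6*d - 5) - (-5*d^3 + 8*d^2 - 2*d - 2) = 7*d^3 - 18*d^2 - 4*d - 3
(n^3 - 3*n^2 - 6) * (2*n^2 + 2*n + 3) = 2*n^5 - 4*n^4 - 3*n^3 - 21*n^2 - 12*n - 18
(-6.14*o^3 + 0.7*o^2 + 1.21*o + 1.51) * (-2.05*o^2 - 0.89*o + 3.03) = 12.587*o^5 + 4.0296*o^4 - 21.7077*o^3 - 2.0514*o^2 + 2.3224*o + 4.5753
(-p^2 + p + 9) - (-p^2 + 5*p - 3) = 12 - 4*p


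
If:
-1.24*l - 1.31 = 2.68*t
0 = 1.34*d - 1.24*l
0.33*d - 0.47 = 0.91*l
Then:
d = -0.72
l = -0.78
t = -0.13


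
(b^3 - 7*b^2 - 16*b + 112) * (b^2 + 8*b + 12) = b^5 + b^4 - 60*b^3 - 100*b^2 + 704*b + 1344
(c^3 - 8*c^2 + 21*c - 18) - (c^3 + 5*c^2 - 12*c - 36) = -13*c^2 + 33*c + 18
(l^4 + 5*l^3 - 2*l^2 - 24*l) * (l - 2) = l^5 + 3*l^4 - 12*l^3 - 20*l^2 + 48*l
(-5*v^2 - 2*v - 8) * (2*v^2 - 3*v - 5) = -10*v^4 + 11*v^3 + 15*v^2 + 34*v + 40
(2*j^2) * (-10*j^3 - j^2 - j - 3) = -20*j^5 - 2*j^4 - 2*j^3 - 6*j^2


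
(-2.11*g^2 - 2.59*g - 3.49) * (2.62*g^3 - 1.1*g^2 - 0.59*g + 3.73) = -5.5282*g^5 - 4.4648*g^4 - 5.0499*g^3 - 2.5032*g^2 - 7.6016*g - 13.0177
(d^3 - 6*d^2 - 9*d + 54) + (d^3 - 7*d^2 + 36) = 2*d^3 - 13*d^2 - 9*d + 90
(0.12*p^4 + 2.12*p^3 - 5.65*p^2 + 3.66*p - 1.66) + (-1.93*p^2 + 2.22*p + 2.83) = 0.12*p^4 + 2.12*p^3 - 7.58*p^2 + 5.88*p + 1.17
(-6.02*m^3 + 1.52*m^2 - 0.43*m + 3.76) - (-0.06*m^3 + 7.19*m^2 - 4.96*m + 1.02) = -5.96*m^3 - 5.67*m^2 + 4.53*m + 2.74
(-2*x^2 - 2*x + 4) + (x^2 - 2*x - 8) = -x^2 - 4*x - 4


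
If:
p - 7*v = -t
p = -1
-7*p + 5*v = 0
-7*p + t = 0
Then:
No Solution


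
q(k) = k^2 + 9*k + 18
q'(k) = 2*k + 9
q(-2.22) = 2.95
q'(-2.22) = 4.56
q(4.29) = 75.01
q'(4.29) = 17.58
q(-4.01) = -2.01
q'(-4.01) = 0.98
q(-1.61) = 6.10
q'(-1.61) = 5.78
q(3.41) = 60.32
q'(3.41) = 15.82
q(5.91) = 106.12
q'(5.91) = 20.82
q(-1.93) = 4.35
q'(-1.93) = 5.14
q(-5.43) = -1.39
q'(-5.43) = -1.86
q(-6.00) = 0.00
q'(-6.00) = -3.00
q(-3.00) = 0.00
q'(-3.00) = 3.00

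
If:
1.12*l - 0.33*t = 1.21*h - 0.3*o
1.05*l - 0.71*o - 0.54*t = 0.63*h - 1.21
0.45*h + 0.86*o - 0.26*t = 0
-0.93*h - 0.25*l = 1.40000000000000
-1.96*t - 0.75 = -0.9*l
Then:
No Solution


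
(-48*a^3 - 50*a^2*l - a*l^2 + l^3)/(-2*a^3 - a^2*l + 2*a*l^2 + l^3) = (48*a^2 + 2*a*l - l^2)/(2*a^2 - a*l - l^2)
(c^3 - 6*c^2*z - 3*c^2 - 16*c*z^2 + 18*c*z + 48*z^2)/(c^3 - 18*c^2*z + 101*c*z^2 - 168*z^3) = (c^2 + 2*c*z - 3*c - 6*z)/(c^2 - 10*c*z + 21*z^2)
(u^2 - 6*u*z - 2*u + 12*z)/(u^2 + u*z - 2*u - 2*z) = (u - 6*z)/(u + z)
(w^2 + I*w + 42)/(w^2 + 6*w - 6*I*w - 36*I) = (w + 7*I)/(w + 6)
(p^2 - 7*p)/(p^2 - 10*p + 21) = p/(p - 3)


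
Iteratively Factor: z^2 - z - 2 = (z - 2)*(z + 1)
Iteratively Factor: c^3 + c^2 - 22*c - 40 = (c + 2)*(c^2 - c - 20) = (c - 5)*(c + 2)*(c + 4)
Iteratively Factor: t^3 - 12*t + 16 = (t + 4)*(t^2 - 4*t + 4) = (t - 2)*(t + 4)*(t - 2)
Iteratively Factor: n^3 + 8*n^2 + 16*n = (n)*(n^2 + 8*n + 16) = n*(n + 4)*(n + 4)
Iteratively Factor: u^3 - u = (u - 1)*(u^2 + u) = (u - 1)*(u + 1)*(u)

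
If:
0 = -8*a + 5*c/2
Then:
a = 5*c/16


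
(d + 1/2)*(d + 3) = d^2 + 7*d/2 + 3/2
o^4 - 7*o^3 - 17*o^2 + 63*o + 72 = (o - 8)*(o - 3)*(o + 1)*(o + 3)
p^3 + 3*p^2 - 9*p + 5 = (p - 1)^2*(p + 5)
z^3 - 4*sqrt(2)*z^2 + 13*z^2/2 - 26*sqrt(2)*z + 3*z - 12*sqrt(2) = (z + 1/2)*(z + 6)*(z - 4*sqrt(2))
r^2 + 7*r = r*(r + 7)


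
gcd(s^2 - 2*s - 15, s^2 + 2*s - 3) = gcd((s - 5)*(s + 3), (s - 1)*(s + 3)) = s + 3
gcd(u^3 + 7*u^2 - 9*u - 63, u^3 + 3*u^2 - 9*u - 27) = u^2 - 9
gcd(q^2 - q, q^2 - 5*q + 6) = 1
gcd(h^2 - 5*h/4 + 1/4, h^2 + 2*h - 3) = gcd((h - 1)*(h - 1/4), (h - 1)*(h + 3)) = h - 1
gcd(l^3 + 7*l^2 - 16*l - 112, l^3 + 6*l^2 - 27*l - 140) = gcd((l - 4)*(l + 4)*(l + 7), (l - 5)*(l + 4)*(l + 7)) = l^2 + 11*l + 28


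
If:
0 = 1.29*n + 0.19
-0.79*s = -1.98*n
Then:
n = -0.15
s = -0.37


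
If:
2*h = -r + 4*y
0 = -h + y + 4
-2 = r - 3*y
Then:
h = -2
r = -20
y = -6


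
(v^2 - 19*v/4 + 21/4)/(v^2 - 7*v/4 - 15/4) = (4*v - 7)/(4*v + 5)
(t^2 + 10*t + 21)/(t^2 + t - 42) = (t + 3)/(t - 6)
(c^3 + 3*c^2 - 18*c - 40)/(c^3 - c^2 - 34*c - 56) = (c^2 + c - 20)/(c^2 - 3*c - 28)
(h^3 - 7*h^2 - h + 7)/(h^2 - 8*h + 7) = h + 1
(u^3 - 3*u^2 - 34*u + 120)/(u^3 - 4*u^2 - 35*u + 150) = (u - 4)/(u - 5)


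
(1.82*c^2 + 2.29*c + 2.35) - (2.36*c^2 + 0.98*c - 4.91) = -0.54*c^2 + 1.31*c + 7.26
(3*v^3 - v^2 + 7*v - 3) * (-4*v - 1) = -12*v^4 + v^3 - 27*v^2 + 5*v + 3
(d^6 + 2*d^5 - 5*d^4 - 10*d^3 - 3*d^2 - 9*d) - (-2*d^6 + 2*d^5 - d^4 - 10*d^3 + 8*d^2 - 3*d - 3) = 3*d^6 - 4*d^4 - 11*d^2 - 6*d + 3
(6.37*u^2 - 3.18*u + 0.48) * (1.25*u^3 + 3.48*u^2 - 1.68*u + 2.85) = 7.9625*u^5 + 18.1926*u^4 - 21.168*u^3 + 25.1673*u^2 - 9.8694*u + 1.368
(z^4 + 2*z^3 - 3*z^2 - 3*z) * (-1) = -z^4 - 2*z^3 + 3*z^2 + 3*z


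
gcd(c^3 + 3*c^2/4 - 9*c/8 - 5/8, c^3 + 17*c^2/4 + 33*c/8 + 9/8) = c + 1/2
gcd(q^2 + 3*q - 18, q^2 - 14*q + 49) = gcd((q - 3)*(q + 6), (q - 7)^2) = 1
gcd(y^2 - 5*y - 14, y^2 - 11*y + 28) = y - 7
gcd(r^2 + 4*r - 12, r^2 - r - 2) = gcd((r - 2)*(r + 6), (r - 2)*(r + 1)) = r - 2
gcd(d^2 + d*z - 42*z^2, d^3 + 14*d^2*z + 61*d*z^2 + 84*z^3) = d + 7*z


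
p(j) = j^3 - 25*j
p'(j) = 3*j^2 - 25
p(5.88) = 56.30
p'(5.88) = 78.72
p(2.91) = -48.11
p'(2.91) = 0.40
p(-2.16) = 43.92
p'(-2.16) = -11.00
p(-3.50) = 44.62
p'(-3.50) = 11.75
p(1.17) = -27.65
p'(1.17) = -20.89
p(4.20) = -30.91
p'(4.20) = 27.92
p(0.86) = -20.86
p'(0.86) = -22.78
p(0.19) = -4.74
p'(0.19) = -24.89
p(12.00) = 1428.00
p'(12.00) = 407.00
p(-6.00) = -66.00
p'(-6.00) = 83.00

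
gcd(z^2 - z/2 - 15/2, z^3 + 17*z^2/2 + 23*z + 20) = z + 5/2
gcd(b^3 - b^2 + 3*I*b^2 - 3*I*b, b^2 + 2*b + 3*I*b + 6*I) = b + 3*I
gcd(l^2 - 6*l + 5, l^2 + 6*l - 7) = l - 1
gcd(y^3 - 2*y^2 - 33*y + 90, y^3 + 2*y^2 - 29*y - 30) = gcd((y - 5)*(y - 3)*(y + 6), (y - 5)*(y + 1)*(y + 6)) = y^2 + y - 30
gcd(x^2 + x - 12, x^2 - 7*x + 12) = x - 3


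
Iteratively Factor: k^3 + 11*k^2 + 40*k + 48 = (k + 4)*(k^2 + 7*k + 12) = (k + 4)^2*(k + 3)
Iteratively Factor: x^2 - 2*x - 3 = (x + 1)*(x - 3)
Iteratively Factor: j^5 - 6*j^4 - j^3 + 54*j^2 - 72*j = (j)*(j^4 - 6*j^3 - j^2 + 54*j - 72) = j*(j - 2)*(j^3 - 4*j^2 - 9*j + 36) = j*(j - 4)*(j - 2)*(j^2 - 9) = j*(j - 4)*(j - 3)*(j - 2)*(j + 3)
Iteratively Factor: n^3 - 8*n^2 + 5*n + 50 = (n - 5)*(n^2 - 3*n - 10) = (n - 5)^2*(n + 2)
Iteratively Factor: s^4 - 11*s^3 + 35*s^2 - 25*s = (s - 5)*(s^3 - 6*s^2 + 5*s) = (s - 5)^2*(s^2 - s) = (s - 5)^2*(s - 1)*(s)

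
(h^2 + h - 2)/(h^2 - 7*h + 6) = (h + 2)/(h - 6)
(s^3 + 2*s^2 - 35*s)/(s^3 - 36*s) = (s^2 + 2*s - 35)/(s^2 - 36)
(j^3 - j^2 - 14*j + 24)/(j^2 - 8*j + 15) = (j^2 + 2*j - 8)/(j - 5)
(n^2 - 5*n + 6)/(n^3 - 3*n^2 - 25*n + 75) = (n - 2)/(n^2 - 25)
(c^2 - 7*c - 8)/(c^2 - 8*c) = (c + 1)/c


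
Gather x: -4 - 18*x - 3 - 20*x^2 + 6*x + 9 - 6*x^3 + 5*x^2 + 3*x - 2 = -6*x^3 - 15*x^2 - 9*x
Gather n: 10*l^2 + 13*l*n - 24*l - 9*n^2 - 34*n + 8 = 10*l^2 - 24*l - 9*n^2 + n*(13*l - 34) + 8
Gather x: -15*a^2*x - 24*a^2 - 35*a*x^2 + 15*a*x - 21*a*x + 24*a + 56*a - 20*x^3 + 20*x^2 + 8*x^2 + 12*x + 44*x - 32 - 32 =-24*a^2 + 80*a - 20*x^3 + x^2*(28 - 35*a) + x*(-15*a^2 - 6*a + 56) - 64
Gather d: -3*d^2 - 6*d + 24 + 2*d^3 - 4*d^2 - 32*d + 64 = 2*d^3 - 7*d^2 - 38*d + 88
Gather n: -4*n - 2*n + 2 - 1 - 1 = -6*n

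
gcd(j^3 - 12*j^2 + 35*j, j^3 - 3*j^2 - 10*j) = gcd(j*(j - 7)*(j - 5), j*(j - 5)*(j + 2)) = j^2 - 5*j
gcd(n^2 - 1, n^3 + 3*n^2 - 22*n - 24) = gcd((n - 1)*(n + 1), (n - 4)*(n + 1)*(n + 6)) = n + 1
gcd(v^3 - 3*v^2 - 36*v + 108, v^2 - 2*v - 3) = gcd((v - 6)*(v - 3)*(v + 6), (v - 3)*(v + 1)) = v - 3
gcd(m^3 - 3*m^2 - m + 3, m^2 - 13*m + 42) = 1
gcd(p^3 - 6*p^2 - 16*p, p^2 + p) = p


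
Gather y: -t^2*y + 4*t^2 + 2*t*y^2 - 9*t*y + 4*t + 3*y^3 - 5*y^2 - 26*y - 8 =4*t^2 + 4*t + 3*y^3 + y^2*(2*t - 5) + y*(-t^2 - 9*t - 26) - 8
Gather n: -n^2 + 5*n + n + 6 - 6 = -n^2 + 6*n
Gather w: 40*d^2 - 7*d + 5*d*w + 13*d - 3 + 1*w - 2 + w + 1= 40*d^2 + 6*d + w*(5*d + 2) - 4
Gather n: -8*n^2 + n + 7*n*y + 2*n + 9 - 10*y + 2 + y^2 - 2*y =-8*n^2 + n*(7*y + 3) + y^2 - 12*y + 11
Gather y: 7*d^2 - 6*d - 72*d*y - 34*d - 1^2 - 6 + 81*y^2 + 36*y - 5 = 7*d^2 - 40*d + 81*y^2 + y*(36 - 72*d) - 12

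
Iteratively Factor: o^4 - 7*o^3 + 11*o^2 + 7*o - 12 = (o - 3)*(o^3 - 4*o^2 - o + 4) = (o - 3)*(o - 1)*(o^2 - 3*o - 4) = (o - 4)*(o - 3)*(o - 1)*(o + 1)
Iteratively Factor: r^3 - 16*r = (r)*(r^2 - 16) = r*(r - 4)*(r + 4)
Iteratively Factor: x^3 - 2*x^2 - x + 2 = (x + 1)*(x^2 - 3*x + 2) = (x - 2)*(x + 1)*(x - 1)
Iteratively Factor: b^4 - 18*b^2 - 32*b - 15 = (b + 1)*(b^3 - b^2 - 17*b - 15) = (b + 1)*(b + 3)*(b^2 - 4*b - 5) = (b + 1)^2*(b + 3)*(b - 5)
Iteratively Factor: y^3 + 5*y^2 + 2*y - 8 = (y + 4)*(y^2 + y - 2) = (y + 2)*(y + 4)*(y - 1)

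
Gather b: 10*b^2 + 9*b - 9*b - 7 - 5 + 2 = 10*b^2 - 10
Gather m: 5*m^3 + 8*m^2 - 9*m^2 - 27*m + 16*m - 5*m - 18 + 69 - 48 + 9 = 5*m^3 - m^2 - 16*m + 12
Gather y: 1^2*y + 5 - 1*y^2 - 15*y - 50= -y^2 - 14*y - 45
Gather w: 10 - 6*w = 10 - 6*w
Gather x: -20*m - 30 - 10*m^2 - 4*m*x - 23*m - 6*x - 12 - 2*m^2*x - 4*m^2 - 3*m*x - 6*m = -14*m^2 - 49*m + x*(-2*m^2 - 7*m - 6) - 42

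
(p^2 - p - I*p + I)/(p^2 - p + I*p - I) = (p - I)/(p + I)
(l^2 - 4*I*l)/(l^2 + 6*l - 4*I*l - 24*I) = l/(l + 6)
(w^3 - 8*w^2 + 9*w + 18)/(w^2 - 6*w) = w - 2 - 3/w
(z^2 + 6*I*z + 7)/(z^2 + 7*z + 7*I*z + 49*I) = (z - I)/(z + 7)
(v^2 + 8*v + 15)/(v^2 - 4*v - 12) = (v^2 + 8*v + 15)/(v^2 - 4*v - 12)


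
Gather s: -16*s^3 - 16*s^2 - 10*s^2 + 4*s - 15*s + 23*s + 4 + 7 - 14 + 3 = -16*s^3 - 26*s^2 + 12*s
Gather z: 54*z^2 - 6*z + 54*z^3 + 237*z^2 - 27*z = 54*z^3 + 291*z^2 - 33*z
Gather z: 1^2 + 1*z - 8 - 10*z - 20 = -9*z - 27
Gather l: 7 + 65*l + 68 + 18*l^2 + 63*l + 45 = 18*l^2 + 128*l + 120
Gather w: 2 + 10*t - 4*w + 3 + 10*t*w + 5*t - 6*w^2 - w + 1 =15*t - 6*w^2 + w*(10*t - 5) + 6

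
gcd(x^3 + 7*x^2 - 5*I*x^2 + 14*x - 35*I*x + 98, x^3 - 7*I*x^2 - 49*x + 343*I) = x^2 + x*(7 - 7*I) - 49*I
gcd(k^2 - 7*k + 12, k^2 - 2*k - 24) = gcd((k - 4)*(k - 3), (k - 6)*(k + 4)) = 1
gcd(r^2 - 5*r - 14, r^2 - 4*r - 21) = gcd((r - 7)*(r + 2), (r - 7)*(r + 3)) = r - 7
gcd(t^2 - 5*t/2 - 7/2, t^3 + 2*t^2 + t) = t + 1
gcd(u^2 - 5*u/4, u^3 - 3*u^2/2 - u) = u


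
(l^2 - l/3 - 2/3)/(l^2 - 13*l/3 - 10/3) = (l - 1)/(l - 5)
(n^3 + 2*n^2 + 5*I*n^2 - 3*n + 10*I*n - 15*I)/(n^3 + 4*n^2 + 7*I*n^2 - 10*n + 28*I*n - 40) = (n^2 + 2*n - 3)/(n^2 + 2*n*(2 + I) + 8*I)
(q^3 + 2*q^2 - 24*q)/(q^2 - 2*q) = (q^2 + 2*q - 24)/(q - 2)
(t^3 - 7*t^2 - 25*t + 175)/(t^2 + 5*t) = t - 12 + 35/t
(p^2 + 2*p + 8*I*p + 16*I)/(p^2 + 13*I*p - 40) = (p + 2)/(p + 5*I)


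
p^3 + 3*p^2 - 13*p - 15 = (p - 3)*(p + 1)*(p + 5)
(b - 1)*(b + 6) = b^2 + 5*b - 6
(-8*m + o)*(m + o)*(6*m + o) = -48*m^3 - 50*m^2*o - m*o^2 + o^3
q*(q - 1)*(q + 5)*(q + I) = q^4 + 4*q^3 + I*q^3 - 5*q^2 + 4*I*q^2 - 5*I*q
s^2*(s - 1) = s^3 - s^2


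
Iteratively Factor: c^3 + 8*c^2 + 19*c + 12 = (c + 4)*(c^2 + 4*c + 3) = (c + 1)*(c + 4)*(c + 3)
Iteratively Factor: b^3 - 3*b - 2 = (b - 2)*(b^2 + 2*b + 1) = (b - 2)*(b + 1)*(b + 1)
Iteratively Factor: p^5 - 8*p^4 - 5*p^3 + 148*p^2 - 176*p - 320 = (p + 4)*(p^4 - 12*p^3 + 43*p^2 - 24*p - 80) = (p - 5)*(p + 4)*(p^3 - 7*p^2 + 8*p + 16) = (p - 5)*(p - 4)*(p + 4)*(p^2 - 3*p - 4) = (p - 5)*(p - 4)^2*(p + 4)*(p + 1)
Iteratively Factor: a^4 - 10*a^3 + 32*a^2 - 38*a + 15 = (a - 1)*(a^3 - 9*a^2 + 23*a - 15) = (a - 5)*(a - 1)*(a^2 - 4*a + 3) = (a - 5)*(a - 1)^2*(a - 3)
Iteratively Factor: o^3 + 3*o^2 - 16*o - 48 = (o + 4)*(o^2 - o - 12) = (o - 4)*(o + 4)*(o + 3)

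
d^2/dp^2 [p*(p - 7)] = 2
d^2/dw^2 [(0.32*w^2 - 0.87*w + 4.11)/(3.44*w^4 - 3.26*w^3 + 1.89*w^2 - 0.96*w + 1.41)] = (22.720512*w^8 - 145.074432*w^7 + 1131.467008*w^6 - 1459.468728*w^5 + 976.805676*w^4 - 354.084126*w^3 - 127.062918*w^2 + 82.51983*w - 15.412806)/(40.707584*w^12 - 115.732608*w^11 + 176.773344*w^10 - 195.89804*w^9 + 211.773636*w^8 - 197.865666*w^7 + 151.710129*w^6 - 99.364644*w^5 + 67.329063*w^4 - 35.678178*w^3 + 15.170895*w^2 - 5.725728*w + 2.803221)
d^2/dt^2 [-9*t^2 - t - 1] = -18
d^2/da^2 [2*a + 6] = 0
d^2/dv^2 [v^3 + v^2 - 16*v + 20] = 6*v + 2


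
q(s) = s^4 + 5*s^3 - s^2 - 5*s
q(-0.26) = 1.15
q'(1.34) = 28.88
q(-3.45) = -58.30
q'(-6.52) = -462.98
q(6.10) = 2451.78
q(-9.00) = 2880.00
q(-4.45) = -46.02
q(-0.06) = 0.30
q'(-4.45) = -51.55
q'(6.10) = 1448.87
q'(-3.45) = 16.18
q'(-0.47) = -1.16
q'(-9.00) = -1688.00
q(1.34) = 6.76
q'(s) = 4*s^3 + 15*s^2 - 2*s - 5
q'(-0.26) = -3.54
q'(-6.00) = -317.00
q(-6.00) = 210.00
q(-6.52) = 411.38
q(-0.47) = 1.66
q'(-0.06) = -4.83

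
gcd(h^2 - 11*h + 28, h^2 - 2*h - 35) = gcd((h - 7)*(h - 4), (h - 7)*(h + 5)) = h - 7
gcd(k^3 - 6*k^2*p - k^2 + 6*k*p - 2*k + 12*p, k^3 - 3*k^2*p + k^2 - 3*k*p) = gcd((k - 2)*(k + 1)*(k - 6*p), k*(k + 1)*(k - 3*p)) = k + 1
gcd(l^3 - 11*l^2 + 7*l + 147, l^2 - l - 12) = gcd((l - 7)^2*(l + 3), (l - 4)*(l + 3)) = l + 3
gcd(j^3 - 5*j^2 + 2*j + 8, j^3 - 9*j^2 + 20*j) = j - 4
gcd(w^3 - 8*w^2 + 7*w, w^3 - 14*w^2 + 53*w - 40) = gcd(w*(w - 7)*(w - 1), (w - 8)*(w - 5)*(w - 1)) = w - 1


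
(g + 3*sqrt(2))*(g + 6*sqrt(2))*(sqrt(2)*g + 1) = sqrt(2)*g^3 + 19*g^2 + 45*sqrt(2)*g + 36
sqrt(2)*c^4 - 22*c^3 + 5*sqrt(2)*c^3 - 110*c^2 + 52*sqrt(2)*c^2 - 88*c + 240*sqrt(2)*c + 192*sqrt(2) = (c + 4)*(c - 8*sqrt(2))*(c - 3*sqrt(2))*(sqrt(2)*c + sqrt(2))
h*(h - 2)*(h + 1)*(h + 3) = h^4 + 2*h^3 - 5*h^2 - 6*h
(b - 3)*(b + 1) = b^2 - 2*b - 3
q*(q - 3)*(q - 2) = q^3 - 5*q^2 + 6*q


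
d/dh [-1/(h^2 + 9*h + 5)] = (2*h + 9)/(h^2 + 9*h + 5)^2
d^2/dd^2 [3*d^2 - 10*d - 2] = 6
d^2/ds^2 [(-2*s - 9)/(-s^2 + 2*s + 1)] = 2*((-6*s - 5)*(-s^2 + 2*s + 1) - 4*(s - 1)^2*(2*s + 9))/(-s^2 + 2*s + 1)^3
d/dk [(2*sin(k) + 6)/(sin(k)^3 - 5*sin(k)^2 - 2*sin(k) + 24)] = 4*(-sin(k)^3 - 2*sin(k)^2 + 15*sin(k) + 15)*cos(k)/(sin(k)^3 - 5*sin(k)^2 - 2*sin(k) + 24)^2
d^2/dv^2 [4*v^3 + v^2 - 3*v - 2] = 24*v + 2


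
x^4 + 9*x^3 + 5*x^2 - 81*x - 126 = (x - 3)*(x + 2)*(x + 3)*(x + 7)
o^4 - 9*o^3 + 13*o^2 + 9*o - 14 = (o - 7)*(o - 2)*(o - 1)*(o + 1)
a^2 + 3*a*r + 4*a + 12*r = (a + 4)*(a + 3*r)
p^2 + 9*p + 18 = (p + 3)*(p + 6)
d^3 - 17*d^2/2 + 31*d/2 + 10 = (d - 5)*(d - 4)*(d + 1/2)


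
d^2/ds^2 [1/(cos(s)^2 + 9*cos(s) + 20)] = (-4*sin(s)^4 + 3*sin(s)^2 + 855*cos(s)/4 - 27*cos(3*s)/4 + 123)/((cos(s) + 4)^3*(cos(s) + 5)^3)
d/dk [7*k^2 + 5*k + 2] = 14*k + 5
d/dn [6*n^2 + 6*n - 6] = 12*n + 6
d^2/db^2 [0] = 0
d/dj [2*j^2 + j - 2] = 4*j + 1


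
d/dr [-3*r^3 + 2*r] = 2 - 9*r^2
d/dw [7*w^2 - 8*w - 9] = 14*w - 8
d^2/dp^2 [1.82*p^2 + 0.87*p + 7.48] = 3.64000000000000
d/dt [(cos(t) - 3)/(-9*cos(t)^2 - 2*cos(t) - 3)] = 9*(sin(t)^2 + 6*cos(t))*sin(t)/(-9*sin(t)^2 + 2*cos(t) + 12)^2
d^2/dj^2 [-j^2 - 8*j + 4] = -2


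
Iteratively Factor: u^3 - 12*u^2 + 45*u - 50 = (u - 5)*(u^2 - 7*u + 10) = (u - 5)*(u - 2)*(u - 5)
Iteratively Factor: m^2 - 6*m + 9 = (m - 3)*(m - 3)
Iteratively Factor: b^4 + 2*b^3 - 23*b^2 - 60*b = (b)*(b^3 + 2*b^2 - 23*b - 60) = b*(b + 3)*(b^2 - b - 20) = b*(b + 3)*(b + 4)*(b - 5)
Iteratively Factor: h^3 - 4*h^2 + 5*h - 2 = (h - 1)*(h^2 - 3*h + 2) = (h - 1)^2*(h - 2)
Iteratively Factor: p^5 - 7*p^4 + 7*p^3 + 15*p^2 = (p + 1)*(p^4 - 8*p^3 + 15*p^2) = (p - 5)*(p + 1)*(p^3 - 3*p^2) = (p - 5)*(p - 3)*(p + 1)*(p^2) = p*(p - 5)*(p - 3)*(p + 1)*(p)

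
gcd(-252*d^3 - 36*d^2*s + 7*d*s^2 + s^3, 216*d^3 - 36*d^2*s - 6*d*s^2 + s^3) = -36*d^2 + s^2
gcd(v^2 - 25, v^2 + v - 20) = v + 5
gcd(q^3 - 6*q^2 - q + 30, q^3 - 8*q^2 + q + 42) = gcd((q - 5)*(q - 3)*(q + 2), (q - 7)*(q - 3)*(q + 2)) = q^2 - q - 6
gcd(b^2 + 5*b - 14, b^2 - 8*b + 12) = b - 2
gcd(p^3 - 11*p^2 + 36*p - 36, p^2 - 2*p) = p - 2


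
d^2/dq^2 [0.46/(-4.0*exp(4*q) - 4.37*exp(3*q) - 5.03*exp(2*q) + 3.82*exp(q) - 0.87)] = (-0.46*(16.0*exp(3*q) + 13.11*exp(2*q) + 10.06*exp(q) - 3.82)*(32.0*exp(3*q) + 26.22*exp(2*q) + 20.12*exp(q) - 7.64)*exp(q) + (29.44*exp(3*q) + 18.0918*exp(2*q) + 9.2552*exp(q) - 1.7572)*(4.0*exp(4*q) + 4.37*exp(3*q) + 5.03*exp(2*q) - 3.82*exp(q) + 0.87))*exp(q)/(4.0*exp(4*q) + 4.37*exp(3*q) + 5.03*exp(2*q) - 3.82*exp(q) + 0.87)^3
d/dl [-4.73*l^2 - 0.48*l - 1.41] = -9.46*l - 0.48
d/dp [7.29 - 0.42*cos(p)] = 0.42*sin(p)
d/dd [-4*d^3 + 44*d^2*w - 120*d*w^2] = -12*d^2 + 88*d*w - 120*w^2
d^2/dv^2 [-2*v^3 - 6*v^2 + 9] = -12*v - 12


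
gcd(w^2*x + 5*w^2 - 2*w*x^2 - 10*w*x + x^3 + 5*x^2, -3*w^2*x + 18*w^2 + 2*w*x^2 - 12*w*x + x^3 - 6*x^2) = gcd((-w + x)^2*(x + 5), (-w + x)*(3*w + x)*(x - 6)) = -w + x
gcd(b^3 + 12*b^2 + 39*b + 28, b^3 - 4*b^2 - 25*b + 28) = b + 4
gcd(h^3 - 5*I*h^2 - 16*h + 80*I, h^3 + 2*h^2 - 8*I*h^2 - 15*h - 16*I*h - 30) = h - 5*I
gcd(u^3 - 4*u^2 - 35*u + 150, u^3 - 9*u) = 1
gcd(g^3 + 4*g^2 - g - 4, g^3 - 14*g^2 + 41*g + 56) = g + 1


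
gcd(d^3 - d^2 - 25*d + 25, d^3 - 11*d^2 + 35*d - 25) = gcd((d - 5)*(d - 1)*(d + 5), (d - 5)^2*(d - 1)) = d^2 - 6*d + 5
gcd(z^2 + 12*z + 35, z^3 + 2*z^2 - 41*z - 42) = z + 7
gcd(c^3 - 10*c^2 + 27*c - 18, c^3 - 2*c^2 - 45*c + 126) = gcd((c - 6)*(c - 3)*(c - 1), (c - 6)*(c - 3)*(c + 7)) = c^2 - 9*c + 18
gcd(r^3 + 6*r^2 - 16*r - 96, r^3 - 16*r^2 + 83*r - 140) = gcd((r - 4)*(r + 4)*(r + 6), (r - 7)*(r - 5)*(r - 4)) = r - 4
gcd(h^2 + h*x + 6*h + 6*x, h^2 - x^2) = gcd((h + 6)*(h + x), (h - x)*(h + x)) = h + x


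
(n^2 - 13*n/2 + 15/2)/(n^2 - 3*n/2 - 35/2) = (2*n - 3)/(2*n + 7)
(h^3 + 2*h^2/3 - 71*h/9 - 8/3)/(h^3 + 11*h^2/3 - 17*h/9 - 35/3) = (9*h^2 - 21*h - 8)/(9*h^2 + 6*h - 35)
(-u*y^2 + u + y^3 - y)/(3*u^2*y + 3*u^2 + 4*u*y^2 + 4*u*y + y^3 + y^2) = (-u*y + u + y^2 - y)/(3*u^2 + 4*u*y + y^2)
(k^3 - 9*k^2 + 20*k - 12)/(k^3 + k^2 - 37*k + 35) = (k^2 - 8*k + 12)/(k^2 + 2*k - 35)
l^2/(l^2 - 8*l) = l/(l - 8)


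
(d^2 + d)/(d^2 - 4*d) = (d + 1)/(d - 4)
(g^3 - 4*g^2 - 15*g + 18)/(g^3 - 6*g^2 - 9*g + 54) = (g - 1)/(g - 3)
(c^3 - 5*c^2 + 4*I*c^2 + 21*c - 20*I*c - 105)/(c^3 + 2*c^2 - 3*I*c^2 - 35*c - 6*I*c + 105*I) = (c + 7*I)/(c + 7)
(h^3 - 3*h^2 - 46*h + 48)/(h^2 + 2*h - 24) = (h^2 - 9*h + 8)/(h - 4)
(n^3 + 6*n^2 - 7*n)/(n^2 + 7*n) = n - 1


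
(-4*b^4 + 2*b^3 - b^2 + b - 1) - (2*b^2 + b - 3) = -4*b^4 + 2*b^3 - 3*b^2 + 2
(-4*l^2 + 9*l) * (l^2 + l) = -4*l^4 + 5*l^3 + 9*l^2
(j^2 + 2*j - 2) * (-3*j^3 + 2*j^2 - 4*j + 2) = -3*j^5 - 4*j^4 + 6*j^3 - 10*j^2 + 12*j - 4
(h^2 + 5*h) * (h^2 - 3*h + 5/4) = h^4 + 2*h^3 - 55*h^2/4 + 25*h/4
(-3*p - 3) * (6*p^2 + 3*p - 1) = -18*p^3 - 27*p^2 - 6*p + 3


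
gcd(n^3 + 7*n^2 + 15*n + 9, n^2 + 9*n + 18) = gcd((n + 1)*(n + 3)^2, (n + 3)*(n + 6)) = n + 3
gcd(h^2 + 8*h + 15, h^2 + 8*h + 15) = h^2 + 8*h + 15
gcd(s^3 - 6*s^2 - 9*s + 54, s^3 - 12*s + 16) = 1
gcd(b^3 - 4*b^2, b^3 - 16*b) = b^2 - 4*b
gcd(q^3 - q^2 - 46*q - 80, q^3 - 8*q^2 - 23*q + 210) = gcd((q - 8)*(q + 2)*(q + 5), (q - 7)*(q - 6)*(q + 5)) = q + 5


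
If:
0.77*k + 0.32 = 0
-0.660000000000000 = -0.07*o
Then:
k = -0.42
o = 9.43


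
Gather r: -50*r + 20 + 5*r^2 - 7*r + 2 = 5*r^2 - 57*r + 22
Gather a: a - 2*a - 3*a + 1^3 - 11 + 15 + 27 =32 - 4*a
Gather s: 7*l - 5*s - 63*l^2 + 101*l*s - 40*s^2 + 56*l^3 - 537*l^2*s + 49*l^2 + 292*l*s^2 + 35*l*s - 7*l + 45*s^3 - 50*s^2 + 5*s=56*l^3 - 14*l^2 + 45*s^3 + s^2*(292*l - 90) + s*(-537*l^2 + 136*l)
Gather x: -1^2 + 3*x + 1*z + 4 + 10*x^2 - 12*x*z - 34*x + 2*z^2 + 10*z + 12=10*x^2 + x*(-12*z - 31) + 2*z^2 + 11*z + 15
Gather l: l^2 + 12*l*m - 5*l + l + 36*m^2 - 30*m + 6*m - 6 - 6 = l^2 + l*(12*m - 4) + 36*m^2 - 24*m - 12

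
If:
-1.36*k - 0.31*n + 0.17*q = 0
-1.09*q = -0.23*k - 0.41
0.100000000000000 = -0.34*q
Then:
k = -3.18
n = 13.77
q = -0.29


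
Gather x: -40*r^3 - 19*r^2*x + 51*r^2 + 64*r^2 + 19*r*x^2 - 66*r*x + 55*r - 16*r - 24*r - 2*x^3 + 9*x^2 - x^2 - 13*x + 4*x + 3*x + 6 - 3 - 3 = -40*r^3 + 115*r^2 + 15*r - 2*x^3 + x^2*(19*r + 8) + x*(-19*r^2 - 66*r - 6)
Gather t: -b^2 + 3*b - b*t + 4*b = -b^2 - b*t + 7*b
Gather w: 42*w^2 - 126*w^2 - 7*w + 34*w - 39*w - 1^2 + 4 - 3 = -84*w^2 - 12*w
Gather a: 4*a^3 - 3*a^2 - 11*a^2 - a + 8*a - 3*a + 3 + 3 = 4*a^3 - 14*a^2 + 4*a + 6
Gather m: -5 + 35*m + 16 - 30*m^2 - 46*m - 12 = -30*m^2 - 11*m - 1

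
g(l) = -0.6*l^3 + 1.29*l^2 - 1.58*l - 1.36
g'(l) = -1.8*l^2 + 2.58*l - 1.58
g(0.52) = -1.92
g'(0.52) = -0.73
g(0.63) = -1.99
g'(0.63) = -0.67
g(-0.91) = 1.60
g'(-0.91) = -5.42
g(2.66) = -7.73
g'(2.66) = -7.45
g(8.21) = -259.41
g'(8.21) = -101.73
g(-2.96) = 30.18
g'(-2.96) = -24.99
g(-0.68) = 0.50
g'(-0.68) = -4.17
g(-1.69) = 7.89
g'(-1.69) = -11.08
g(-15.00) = 2337.59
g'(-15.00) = -445.28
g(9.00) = -348.49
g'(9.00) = -124.16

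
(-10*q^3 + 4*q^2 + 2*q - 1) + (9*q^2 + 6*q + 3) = -10*q^3 + 13*q^2 + 8*q + 2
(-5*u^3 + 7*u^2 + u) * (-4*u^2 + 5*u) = 20*u^5 - 53*u^4 + 31*u^3 + 5*u^2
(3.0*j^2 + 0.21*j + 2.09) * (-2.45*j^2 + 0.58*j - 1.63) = -7.35*j^4 + 1.2255*j^3 - 9.8887*j^2 + 0.8699*j - 3.4067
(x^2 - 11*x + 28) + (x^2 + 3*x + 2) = 2*x^2 - 8*x + 30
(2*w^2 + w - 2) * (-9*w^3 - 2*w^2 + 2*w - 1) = -18*w^5 - 13*w^4 + 20*w^3 + 4*w^2 - 5*w + 2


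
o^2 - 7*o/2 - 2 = (o - 4)*(o + 1/2)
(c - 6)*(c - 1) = c^2 - 7*c + 6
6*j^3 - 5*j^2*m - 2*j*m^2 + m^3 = (-3*j + m)*(-j + m)*(2*j + m)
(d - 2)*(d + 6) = d^2 + 4*d - 12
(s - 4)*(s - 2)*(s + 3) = s^3 - 3*s^2 - 10*s + 24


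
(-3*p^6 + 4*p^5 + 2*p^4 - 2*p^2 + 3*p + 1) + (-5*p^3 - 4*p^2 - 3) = -3*p^6 + 4*p^5 + 2*p^4 - 5*p^3 - 6*p^2 + 3*p - 2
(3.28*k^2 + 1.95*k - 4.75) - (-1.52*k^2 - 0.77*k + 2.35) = 4.8*k^2 + 2.72*k - 7.1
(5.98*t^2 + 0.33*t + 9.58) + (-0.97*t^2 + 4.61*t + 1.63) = 5.01*t^2 + 4.94*t + 11.21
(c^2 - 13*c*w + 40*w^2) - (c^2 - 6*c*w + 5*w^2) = -7*c*w + 35*w^2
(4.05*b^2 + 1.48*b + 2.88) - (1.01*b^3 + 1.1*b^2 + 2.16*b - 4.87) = -1.01*b^3 + 2.95*b^2 - 0.68*b + 7.75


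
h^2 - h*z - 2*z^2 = (h - 2*z)*(h + z)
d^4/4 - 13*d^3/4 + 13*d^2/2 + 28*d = d*(d/4 + 1/2)*(d - 8)*(d - 7)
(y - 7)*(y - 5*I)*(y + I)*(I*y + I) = I*y^4 + 4*y^3 - 6*I*y^3 - 24*y^2 - 2*I*y^2 - 28*y - 30*I*y - 35*I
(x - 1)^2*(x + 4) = x^3 + 2*x^2 - 7*x + 4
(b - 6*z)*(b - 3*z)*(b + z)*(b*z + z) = b^4*z - 8*b^3*z^2 + b^3*z + 9*b^2*z^3 - 8*b^2*z^2 + 18*b*z^4 + 9*b*z^3 + 18*z^4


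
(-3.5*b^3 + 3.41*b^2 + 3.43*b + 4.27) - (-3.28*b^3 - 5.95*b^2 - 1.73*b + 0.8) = -0.22*b^3 + 9.36*b^2 + 5.16*b + 3.47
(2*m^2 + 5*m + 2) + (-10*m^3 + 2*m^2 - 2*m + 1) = -10*m^3 + 4*m^2 + 3*m + 3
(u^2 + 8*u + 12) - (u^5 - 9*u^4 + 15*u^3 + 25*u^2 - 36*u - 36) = -u^5 + 9*u^4 - 15*u^3 - 24*u^2 + 44*u + 48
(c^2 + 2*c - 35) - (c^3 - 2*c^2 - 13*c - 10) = -c^3 + 3*c^2 + 15*c - 25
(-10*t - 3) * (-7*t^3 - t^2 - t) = 70*t^4 + 31*t^3 + 13*t^2 + 3*t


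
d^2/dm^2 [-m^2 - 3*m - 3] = -2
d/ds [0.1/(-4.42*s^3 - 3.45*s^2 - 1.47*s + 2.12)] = (1.326*s^2 + 0.69*s + 0.147)/(4.42*s^3 + 3.45*s^2 + 1.47*s - 2.12)^2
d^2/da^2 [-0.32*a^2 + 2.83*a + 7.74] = -0.640000000000000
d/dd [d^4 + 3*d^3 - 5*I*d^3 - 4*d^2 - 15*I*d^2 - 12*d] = 4*d^3 + d^2*(9 - 15*I) + d*(-8 - 30*I) - 12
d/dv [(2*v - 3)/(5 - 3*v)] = (3*v - 5)^(-2)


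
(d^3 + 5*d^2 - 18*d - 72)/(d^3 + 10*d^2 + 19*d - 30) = (d^2 - d - 12)/(d^2 + 4*d - 5)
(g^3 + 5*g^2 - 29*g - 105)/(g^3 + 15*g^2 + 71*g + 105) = (g - 5)/(g + 5)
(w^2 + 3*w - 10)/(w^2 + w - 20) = (w - 2)/(w - 4)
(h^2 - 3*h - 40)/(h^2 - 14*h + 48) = (h + 5)/(h - 6)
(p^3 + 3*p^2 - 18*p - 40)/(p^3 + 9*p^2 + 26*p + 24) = (p^2 + p - 20)/(p^2 + 7*p + 12)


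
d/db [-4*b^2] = -8*b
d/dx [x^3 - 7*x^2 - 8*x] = 3*x^2 - 14*x - 8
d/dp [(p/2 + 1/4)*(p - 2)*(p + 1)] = 3*p^2/2 - p/2 - 5/4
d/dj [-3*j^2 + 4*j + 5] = 4 - 6*j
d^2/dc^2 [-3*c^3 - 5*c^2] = -18*c - 10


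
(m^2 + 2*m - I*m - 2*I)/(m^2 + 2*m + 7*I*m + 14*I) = (m - I)/(m + 7*I)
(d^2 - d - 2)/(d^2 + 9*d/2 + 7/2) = 2*(d - 2)/(2*d + 7)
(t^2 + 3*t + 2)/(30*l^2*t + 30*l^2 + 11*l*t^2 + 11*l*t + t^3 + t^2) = (t + 2)/(30*l^2 + 11*l*t + t^2)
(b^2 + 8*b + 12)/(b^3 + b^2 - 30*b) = (b + 2)/(b*(b - 5))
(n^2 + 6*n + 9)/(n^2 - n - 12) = (n + 3)/(n - 4)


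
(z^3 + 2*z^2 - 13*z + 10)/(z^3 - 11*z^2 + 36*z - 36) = (z^2 + 4*z - 5)/(z^2 - 9*z + 18)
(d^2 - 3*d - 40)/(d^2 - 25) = (d - 8)/(d - 5)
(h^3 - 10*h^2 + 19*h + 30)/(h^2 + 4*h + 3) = (h^2 - 11*h + 30)/(h + 3)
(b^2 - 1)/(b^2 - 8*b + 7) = (b + 1)/(b - 7)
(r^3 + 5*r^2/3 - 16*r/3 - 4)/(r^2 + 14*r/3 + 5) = (3*r^2 - 4*r - 4)/(3*r + 5)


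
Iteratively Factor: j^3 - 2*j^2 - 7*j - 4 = (j + 1)*(j^2 - 3*j - 4) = (j + 1)^2*(j - 4)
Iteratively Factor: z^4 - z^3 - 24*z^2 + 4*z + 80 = (z + 4)*(z^3 - 5*z^2 - 4*z + 20) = (z - 5)*(z + 4)*(z^2 - 4) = (z - 5)*(z - 2)*(z + 4)*(z + 2)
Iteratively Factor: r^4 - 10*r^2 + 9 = (r + 3)*(r^3 - 3*r^2 - r + 3) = (r - 3)*(r + 3)*(r^2 - 1) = (r - 3)*(r + 1)*(r + 3)*(r - 1)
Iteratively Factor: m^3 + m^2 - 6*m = (m)*(m^2 + m - 6) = m*(m + 3)*(m - 2)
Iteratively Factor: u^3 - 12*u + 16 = (u - 2)*(u^2 + 2*u - 8) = (u - 2)^2*(u + 4)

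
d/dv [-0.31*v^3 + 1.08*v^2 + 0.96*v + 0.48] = -0.93*v^2 + 2.16*v + 0.96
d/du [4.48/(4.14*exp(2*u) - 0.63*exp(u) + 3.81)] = (2.8224 - 37.0944*exp(u))*exp(u)/(4.14*exp(2*u) - 0.63*exp(u) + 3.81)^2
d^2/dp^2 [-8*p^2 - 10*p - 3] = -16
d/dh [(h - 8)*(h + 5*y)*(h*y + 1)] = y*(h - 8)*(h + 5*y) + (h - 8)*(h*y + 1) + (h + 5*y)*(h*y + 1)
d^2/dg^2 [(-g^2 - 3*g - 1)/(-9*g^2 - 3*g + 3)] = 8*(6*g^3 + 9*g^2 + 9*g + 2)/(3*(27*g^6 + 27*g^5 - 18*g^4 - 17*g^3 + 6*g^2 + 3*g - 1))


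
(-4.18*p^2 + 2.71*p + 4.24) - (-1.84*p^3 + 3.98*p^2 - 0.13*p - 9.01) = 1.84*p^3 - 8.16*p^2 + 2.84*p + 13.25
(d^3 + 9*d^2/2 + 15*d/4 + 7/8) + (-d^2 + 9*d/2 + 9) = d^3 + 7*d^2/2 + 33*d/4 + 79/8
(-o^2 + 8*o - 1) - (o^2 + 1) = -2*o^2 + 8*o - 2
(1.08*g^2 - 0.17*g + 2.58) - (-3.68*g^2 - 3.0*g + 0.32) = 4.76*g^2 + 2.83*g + 2.26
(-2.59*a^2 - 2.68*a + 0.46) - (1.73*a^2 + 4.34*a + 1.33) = -4.32*a^2 - 7.02*a - 0.87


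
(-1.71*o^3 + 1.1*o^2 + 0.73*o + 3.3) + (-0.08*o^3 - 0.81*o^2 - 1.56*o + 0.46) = -1.79*o^3 + 0.29*o^2 - 0.83*o + 3.76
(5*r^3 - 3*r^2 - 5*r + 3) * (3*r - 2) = 15*r^4 - 19*r^3 - 9*r^2 + 19*r - 6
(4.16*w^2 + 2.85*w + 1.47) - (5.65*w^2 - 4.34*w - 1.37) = -1.49*w^2 + 7.19*w + 2.84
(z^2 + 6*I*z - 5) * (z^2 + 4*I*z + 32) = z^4 + 10*I*z^3 + 3*z^2 + 172*I*z - 160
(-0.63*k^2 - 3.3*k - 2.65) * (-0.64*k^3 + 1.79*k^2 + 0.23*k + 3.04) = 0.4032*k^5 + 0.9843*k^4 - 4.3559*k^3 - 7.4177*k^2 - 10.6415*k - 8.056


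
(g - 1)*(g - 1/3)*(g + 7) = g^3 + 17*g^2/3 - 9*g + 7/3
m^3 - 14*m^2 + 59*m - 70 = (m - 7)*(m - 5)*(m - 2)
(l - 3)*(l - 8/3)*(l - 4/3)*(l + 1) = l^4 - 6*l^3 + 77*l^2/9 + 44*l/9 - 32/3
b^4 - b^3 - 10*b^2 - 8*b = b*(b - 4)*(b + 1)*(b + 2)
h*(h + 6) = h^2 + 6*h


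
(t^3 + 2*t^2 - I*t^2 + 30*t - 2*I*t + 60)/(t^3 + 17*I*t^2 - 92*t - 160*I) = (t^2 + t*(2 - 6*I) - 12*I)/(t^2 + 12*I*t - 32)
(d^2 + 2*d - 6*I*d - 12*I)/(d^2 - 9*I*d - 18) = (d + 2)/(d - 3*I)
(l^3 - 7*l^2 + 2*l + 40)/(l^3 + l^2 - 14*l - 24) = (l - 5)/(l + 3)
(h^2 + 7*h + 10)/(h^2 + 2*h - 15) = (h + 2)/(h - 3)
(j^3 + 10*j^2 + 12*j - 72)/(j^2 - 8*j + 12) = (j^2 + 12*j + 36)/(j - 6)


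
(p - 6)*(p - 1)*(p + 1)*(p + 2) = p^4 - 4*p^3 - 13*p^2 + 4*p + 12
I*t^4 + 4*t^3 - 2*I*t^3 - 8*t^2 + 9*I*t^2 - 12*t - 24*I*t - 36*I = (t - 3)*(t - 6*I)*(t + 2*I)*(I*t + I)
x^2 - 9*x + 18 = (x - 6)*(x - 3)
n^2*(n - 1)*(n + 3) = n^4 + 2*n^3 - 3*n^2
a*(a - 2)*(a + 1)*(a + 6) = a^4 + 5*a^3 - 8*a^2 - 12*a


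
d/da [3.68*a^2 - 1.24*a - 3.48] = 7.36*a - 1.24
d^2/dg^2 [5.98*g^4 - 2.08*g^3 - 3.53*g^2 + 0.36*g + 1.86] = 71.76*g^2 - 12.48*g - 7.06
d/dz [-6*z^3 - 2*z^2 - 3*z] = -18*z^2 - 4*z - 3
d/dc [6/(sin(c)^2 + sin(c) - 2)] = -6*(2*sin(c) + 1)*cos(c)/(sin(c)^2 + sin(c) - 2)^2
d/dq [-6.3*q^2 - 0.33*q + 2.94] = -12.6*q - 0.33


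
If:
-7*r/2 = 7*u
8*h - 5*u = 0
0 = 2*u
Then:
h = 0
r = 0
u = 0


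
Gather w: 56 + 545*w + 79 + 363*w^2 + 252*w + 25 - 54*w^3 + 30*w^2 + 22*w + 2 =-54*w^3 + 393*w^2 + 819*w + 162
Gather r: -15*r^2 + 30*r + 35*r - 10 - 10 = -15*r^2 + 65*r - 20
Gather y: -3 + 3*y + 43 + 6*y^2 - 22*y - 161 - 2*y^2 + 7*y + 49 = 4*y^2 - 12*y - 72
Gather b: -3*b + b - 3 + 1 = -2*b - 2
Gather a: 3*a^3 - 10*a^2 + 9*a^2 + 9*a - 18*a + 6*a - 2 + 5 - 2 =3*a^3 - a^2 - 3*a + 1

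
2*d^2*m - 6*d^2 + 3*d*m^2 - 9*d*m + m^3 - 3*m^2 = (d + m)*(2*d + m)*(m - 3)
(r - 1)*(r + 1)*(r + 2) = r^3 + 2*r^2 - r - 2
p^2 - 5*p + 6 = (p - 3)*(p - 2)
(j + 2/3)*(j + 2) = j^2 + 8*j/3 + 4/3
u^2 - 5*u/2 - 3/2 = (u - 3)*(u + 1/2)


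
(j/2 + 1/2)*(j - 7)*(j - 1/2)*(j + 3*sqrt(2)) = j^4/2 - 13*j^3/4 + 3*sqrt(2)*j^3/2 - 39*sqrt(2)*j^2/4 - 2*j^2 - 6*sqrt(2)*j + 7*j/4 + 21*sqrt(2)/4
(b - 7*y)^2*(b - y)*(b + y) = b^4 - 14*b^3*y + 48*b^2*y^2 + 14*b*y^3 - 49*y^4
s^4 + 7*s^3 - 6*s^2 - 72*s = s*(s - 3)*(s + 4)*(s + 6)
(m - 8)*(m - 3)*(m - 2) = m^3 - 13*m^2 + 46*m - 48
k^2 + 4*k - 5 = (k - 1)*(k + 5)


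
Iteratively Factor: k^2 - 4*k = (k)*(k - 4)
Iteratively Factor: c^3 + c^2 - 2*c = (c + 2)*(c^2 - c) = c*(c + 2)*(c - 1)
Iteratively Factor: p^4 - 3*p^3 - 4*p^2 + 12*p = (p - 2)*(p^3 - p^2 - 6*p) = (p - 2)*(p + 2)*(p^2 - 3*p) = p*(p - 2)*(p + 2)*(p - 3)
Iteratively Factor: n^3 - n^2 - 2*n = (n + 1)*(n^2 - 2*n) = (n - 2)*(n + 1)*(n)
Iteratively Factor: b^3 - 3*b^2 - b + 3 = (b - 3)*(b^2 - 1) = (b - 3)*(b - 1)*(b + 1)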